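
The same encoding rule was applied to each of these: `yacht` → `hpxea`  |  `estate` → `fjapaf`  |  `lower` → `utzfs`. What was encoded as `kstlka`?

y(24)→h(7) and a(0)→p(15) fit y≡17x+15 (mod 26); the inverse of 17 mod 26 is 23. Each letter's alphabet position (a=0..z=25) is mapped through 17·x+15 mod 26 — an affine cipher.
Reversing it on kstlka: k(10)→23·(10−15)≡15=p; s(18)→23·(18−15)≡17=r; t(19)→23·(19−15)≡14=o; l(11)→23·(11−15)≡12=m; k(10)→23·(10−15)≡15=p; a(0)→23·(0−15)≡19=t (all mod 26).

prompt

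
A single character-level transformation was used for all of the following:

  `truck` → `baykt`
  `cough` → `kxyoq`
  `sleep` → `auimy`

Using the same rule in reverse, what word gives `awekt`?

snack

It's a Vigenère-style cipher with numeric key [8,9,4]: position i shifts by key[i mod 3].
Reversing it on awekt: a−8=s, w−9=n, e−4=a, k−8=c, t−9=k.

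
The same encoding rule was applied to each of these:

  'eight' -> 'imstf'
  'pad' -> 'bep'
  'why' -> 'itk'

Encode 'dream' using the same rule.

Two shifts are in play — +4 for a/e/i/o/u, +12 for every other letter.
On dream: d(cons)+12=p, r(cons)+12=d, e(vowel)+4=i, a(vowel)+4=e, m(cons)+12=y.

pdiey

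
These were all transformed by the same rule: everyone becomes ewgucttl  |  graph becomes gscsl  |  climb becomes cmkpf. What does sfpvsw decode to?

sensor

The shift increases by 1 at each position, starting from +0: 0, 1, 2, ….
Decoding sfpvsw: s−0=s, f−1=e, p−2=n, v−3=s, s−4=o, w−5=r.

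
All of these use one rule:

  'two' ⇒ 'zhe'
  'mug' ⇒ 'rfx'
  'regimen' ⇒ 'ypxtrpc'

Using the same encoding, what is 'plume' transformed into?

pxfwa

The output letters match the input read backwards, each shifted +11: two reversed is owt. Read the word backwards and shift each letter +11.
Applying it to plume: reverse → emulp; then shift: e+11=p, m+11=x, u+11=f, l+11=w, p+11=a.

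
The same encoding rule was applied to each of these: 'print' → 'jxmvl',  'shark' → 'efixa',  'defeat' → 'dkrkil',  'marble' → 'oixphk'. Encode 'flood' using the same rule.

rhccd

p(15)→j(9) and r(17)→x(23) fit y≡7x+8 (mod 26); the inverse of 7 mod 26 is 15. This is an affine cipher: with a=0,…,z=25, each position x becomes (7x+8) mod 26.
For flood: f(5)→7·5+8≡17=r; l(11)→7·11+8≡7=h; o(14)→7·14+8≡2=c; o(14)→7·14+8≡2=c; d(3)→7·3+8≡3=d (all mod 26).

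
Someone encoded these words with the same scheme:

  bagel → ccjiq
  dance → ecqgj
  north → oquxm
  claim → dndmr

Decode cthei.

bread

In bagel: b→c is +1, a→c is +2, g→j is +3, e→i is +4 — the shift increases by 1 each position. Letter i (0-indexed) is shifted by i+1, so successive shifts are 1, 2, 3, ….
Reversing it on cthei: c−1=b, t−2=r, h−3=e, e−4=a, i−5=d.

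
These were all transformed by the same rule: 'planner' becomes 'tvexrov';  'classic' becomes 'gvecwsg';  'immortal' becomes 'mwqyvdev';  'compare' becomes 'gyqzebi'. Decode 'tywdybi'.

Shifts by position in planner: pos 0: p→t (+4), pos 1: l→v (+10), pos 2: a→e (+4), pos 3: n→x (+10) — repeating every 2. The shifts repeat in a cycle of length 2: positions 0,1,… shift by +4, +10, then the pattern repeats.
Reversing it on tywdybi: t−4=p, y−10=o, w−4=s, d−10=t, y−4=u, b−10=r, i−4=e.

posture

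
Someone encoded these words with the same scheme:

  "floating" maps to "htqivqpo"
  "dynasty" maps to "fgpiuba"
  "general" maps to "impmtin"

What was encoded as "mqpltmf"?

Shifts by position in floating: pos 0: f→h (+2), pos 1: l→t (+8), pos 2: o→q (+2), pos 3: a→i (+8) — repeating every 2. The shifts repeat in a cycle of length 2: positions 0,1,… shift by +2, +8, then the pattern repeats.
Reversing it on mqpltmf: m−2=k, q−8=i, p−2=n, l−8=d, t−2=r, m−8=e, f−2=d.

kindred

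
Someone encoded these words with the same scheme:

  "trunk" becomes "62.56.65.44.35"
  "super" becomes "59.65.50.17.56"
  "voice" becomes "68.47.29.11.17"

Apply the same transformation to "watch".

t(#20)→62 and r(#18)→56: differences scale by 3, so n = 3·pos + 2. Each letter becomes 3×(its alphabet position, a=1..z=26) + 2.
For watch: w=23→71, a=1→5, t=20→62, c=3→11, h=8→26.

71.5.62.11.26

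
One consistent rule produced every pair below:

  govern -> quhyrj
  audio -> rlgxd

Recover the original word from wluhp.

The output letters match the input read backwards, each shifted +3: govern reversed is nrevog. Read the word backwards and shift each letter +3.
Reversing it on wluhp: shift back: w−3=t, l−3=i, u−3=r, h−3=e, p−3=m → tirem; then reverse → merit.

merit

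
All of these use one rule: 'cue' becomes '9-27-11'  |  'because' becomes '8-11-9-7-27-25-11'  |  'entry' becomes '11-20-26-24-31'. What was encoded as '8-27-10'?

bud

c is letter #3 and maps to 9: an offset of 6. Each letter is replaced by its alphabet position (a=1..z=26) + 6.
Undoing it on 8-27-10: 8→(8−6)÷1=2=b, 27→(27−6)÷1=21=u, 10→(10−6)÷1=4=d.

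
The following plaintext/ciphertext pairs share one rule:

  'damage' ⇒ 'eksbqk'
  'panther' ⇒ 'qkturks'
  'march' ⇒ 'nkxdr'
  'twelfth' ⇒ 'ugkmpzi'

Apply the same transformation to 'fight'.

gsmid

Shifts by position in damage: pos 0: d→e (+1), pos 1: a→k (+10), pos 2: m→s (+6), pos 3: a→b (+1), pos 4: g→q (+10), pos 5: e→k (+6) — repeating every 3. A repeating key of period 3 is used — shifts +1, +10, +6 over and over.
Applying it to fight: f+1=g, i+10=s, g+6=m, h+1=i, t+10=d.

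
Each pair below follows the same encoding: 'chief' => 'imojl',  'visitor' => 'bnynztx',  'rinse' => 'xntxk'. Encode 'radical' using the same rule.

Shifts by position in chief: pos 0: c→i (+6), pos 1: h→m (+5), pos 2: i→o (+6), pos 3: e→j (+5) — repeating every 2. The shifts repeat in a cycle of length 2: positions 0,1,… shift by +6, +5, then the pattern repeats.
On radical: r+6=x, a+5=f, d+6=j, i+5=n, c+6=i, a+5=f, l+6=r.

xfjnifr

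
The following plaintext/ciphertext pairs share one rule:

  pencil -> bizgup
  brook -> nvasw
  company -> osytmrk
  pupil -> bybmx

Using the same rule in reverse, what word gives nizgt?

Shifts by position in pencil: pos 0: p→b (+12), pos 1: e→i (+4), pos 2: n→z (+12), pos 3: c→g (+4) — repeating every 2. A repeating key of period 2 is used — shifts +12, +4 over and over.
Decoding nizgt: n−12=b, i−4=e, z−12=n, g−4=c, t−12=h.

bench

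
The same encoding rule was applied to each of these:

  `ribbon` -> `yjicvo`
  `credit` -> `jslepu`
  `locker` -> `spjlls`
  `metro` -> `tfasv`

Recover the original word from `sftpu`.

lemon

Shifts by position in ribbon: pos 0: r→y (+7), pos 1: i→j (+1), pos 2: b→i (+7), pos 3: b→c (+1) — repeating every 2. A repeating key of period 2 is used — shifts +7, +1 over and over.
Reversing it on sftpu: s−7=l, f−1=e, t−7=m, p−1=o, u−7=n.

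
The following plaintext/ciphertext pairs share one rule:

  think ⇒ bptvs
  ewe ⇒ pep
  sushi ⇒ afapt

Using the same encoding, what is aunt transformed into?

The shift depends on letter class: consonant t→b is +8, but vowel i→t is +11. Two shifts are in play — +11 for a/e/i/o/u, +8 for every other letter.
Applying it to aunt: a(vowel)+11=l, u(vowel)+11=f, n(cons)+8=v, t(cons)+8=b.

lfvb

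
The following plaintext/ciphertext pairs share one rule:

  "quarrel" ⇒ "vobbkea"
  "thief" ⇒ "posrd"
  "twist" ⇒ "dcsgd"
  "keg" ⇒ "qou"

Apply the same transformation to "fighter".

The output letters match the input read backwards, each shifted +10: quarrel reversed is lerrauq. The word is reversed, then every letter is shifted forward by 10.
On fighter: reverse → rethgif; then shift: r+10=b, e+10=o, t+10=d, h+10=r, g+10=q, i+10=s, f+10=p.

bodrqsp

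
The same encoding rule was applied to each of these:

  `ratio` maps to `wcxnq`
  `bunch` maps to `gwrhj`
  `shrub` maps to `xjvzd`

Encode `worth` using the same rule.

bqvyj

Shifts by position in ratio: pos 0: r→w (+5), pos 1: a→c (+2), pos 2: t→x (+4), pos 3: i→n (+5), pos 4: o→q (+2) — repeating every 3. It's a Vigenère-style cipher with numeric key [5,2,4]: position i shifts by key[i mod 3].
For worth: w+5=b, o+2=q, r+4=v, t+5=y, h+2=j.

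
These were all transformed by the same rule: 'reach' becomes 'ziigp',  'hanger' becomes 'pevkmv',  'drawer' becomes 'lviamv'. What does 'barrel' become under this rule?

Shifts by position in reach: pos 0: r→z (+8), pos 1: e→i (+4), pos 2: a→i (+8), pos 3: c→g (+4) — repeating every 2. It's a Vigenère-style cipher with numeric key [8,4]: position i shifts by key[i mod 2].
Applying it to barrel: b+8=j, a+4=e, r+8=z, r+4=v, e+8=m, l+4=p.

jezvmp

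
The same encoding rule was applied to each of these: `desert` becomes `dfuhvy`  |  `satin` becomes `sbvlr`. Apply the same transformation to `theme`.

tigpi

In desert: d→d is +0, e→f is +1, s→u is +2, e→h is +3 — the shift increases by 1 each position. Each letter shifts forward by its position index (0, 1, 2, …) — the shift grows by one for each successive letter.
On theme: t+0=t, h+1=i, e+2=g, m+3=p, e+4=i.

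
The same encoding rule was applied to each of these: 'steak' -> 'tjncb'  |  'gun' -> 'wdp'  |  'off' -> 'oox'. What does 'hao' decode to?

The output letters match the input read backwards, each shifted +9: steak reversed is kaets. The word is reversed, then every letter is shifted forward by 9.
Undoing it on hao: shift back: h−9=y, a−9=r, o−9=f → yrf; then reverse → fry.

fry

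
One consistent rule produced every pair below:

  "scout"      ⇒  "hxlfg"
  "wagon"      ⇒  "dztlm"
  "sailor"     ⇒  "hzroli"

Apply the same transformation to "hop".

Each pair mirrors across the alphabet (s↔h, c↔x, o↔l): positions sum to 25. Letters are reflected about the middle of the alphabet (position → 25−position): Atbash.
Applying it to hop: h↔s, o↔l, p↔k.

slk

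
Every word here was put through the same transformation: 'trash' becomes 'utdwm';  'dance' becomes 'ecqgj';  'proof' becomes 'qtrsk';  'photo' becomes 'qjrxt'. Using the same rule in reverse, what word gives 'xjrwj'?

whose

The shift increases by 1 at each position, starting from +1: 1, 2, 3, ….
Decoding xjrwj: x−1=w, j−2=h, r−3=o, w−4=s, j−5=e.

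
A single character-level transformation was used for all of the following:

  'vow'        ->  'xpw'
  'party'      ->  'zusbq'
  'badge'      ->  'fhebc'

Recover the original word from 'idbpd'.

coach

The output letters match the input read backwards, each shifted +1: vow reversed is wov. Two steps: reverse the string, then apply a Caesar shift of +1.
Undoing it on idbpd: shift back: i−1=h, d−1=c, b−1=a, p−1=o, d−1=c → hcaoc; then reverse → coach.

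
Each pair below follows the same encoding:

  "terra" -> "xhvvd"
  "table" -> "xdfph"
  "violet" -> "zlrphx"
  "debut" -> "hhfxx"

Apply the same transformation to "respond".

vhwtrrh

The shift depends on letter class: consonant t→x is +4, but vowel e→h is +3. Two shifts are in play — +3 for a/e/i/o/u, +4 for every other letter.
Applying it to respond: r(cons)+4=v, e(vowel)+3=h, s(cons)+4=w, p(cons)+4=t, o(vowel)+3=r, n(cons)+4=r, d(cons)+4=h.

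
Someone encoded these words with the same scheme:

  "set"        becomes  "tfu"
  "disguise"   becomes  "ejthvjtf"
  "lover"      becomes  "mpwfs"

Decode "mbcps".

Each letter is shifted forward by 1 in the alphabet (a Caesar shift of +1).
Undoing it on mbcps: m−1=l, b−1=a, c−1=b, p−1=o, s−1=r.

labor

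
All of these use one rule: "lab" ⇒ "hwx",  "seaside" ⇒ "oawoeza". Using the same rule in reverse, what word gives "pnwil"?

Compare letters: l→h is +22, a→w is +22, b→x is +22 — a constant shift. It's a constant shift of +22 (ROT22).
Undoing it on pnwil: p−22=t, n−22=r, w−22=a, i−22=m, l−22=p.

tramp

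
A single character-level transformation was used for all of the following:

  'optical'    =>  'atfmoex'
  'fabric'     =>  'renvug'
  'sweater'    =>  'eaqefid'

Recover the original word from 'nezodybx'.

Shifts by position in optical: pos 0: o→a (+12), pos 1: p→t (+4), pos 2: t→f (+12), pos 3: i→m (+4) — repeating every 2. The shifts repeat in a cycle of length 2: positions 0,1,… shift by +12, +4, then the pattern repeats.
Reversing it on nezodybx: n−12=b, e−4=a, z−12=n, o−4=k, d−12=r, y−4=u, b−12=p, x−4=t.

bankrupt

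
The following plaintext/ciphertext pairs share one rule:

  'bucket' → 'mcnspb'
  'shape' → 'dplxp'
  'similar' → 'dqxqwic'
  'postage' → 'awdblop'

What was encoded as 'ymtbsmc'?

Shifts by position in bucket: pos 0: b→m (+11), pos 1: u→c (+8), pos 2: c→n (+11), pos 3: k→s (+8) — repeating every 2. The shifts repeat in a cycle of length 2: positions 0,1,… shift by +11, +8, then the pattern repeats.
Undoing it on ymtbsmc: y−11=n, m−8=e, t−11=i, b−8=t, s−11=h, m−8=e, c−11=r.

neither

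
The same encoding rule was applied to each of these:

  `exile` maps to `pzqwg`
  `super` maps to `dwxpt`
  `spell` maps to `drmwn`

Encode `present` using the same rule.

Shifts by position in exile: pos 0: e→p (+11), pos 1: x→z (+2), pos 2: i→q (+8), pos 3: l→w (+11), pos 4: e→g (+2) — repeating every 3. It's a Vigenère-style cipher with numeric key [11,2,8]: position i shifts by key[i mod 3].
On present: p+11=a, r+2=t, e+8=m, s+11=d, e+2=g, n+8=v, t+11=e.

atmdgve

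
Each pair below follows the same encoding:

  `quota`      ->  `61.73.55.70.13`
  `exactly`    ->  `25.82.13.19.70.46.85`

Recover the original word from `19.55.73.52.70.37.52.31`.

q(#17)→61 and u(#21)→73: differences scale by 3, so n = 3·pos + 10. Each letter becomes 3×(its alphabet position, a=1..z=26) + 10.
Reversing it on 19.55.73.52.70.37.52.31: 19→(19−10)÷3=3=c, 55→(55−10)÷3=15=o, 73→(73−10)÷3=21=u, 52→(52−10)÷3=14=n, 70→(70−10)÷3=20=t, 37→(37−10)÷3=9=i, 52→(52−10)÷3=14=n, 31→(31−10)÷3=7=g.

counting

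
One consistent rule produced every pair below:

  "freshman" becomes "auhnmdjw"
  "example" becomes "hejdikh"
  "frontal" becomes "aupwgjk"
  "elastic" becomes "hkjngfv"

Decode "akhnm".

This is an affine cipher: with a=0,…,z=25, each position x becomes (19x+9) mod 26.
Reversing it on akhnm: a(0)→11·(0−9)≡5=f; k(10)→11·(10−9)≡11=l; h(7)→11·(7−9)≡4=e; n(13)→11·(13−9)≡18=s; m(12)→11·(12−9)≡7=h (all mod 26).

flesh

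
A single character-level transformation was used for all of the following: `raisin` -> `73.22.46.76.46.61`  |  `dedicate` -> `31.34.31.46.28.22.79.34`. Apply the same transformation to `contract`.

r(#18)→73 and a(#1)→22: differences scale by 3, so n = 3·pos + 19. With a=1..z=26, the number is 3·pos + 19.
On contract: c=3→28, o=15→64, n=14→61, t=20→79, r=18→73, a=1→22, c=3→28, t=20→79.

28.64.61.79.73.22.28.79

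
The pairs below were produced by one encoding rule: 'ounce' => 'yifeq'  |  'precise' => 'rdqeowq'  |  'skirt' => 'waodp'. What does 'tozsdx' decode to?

o(14)→y(24) and u(20)→i(8) fit y≡19x+18 (mod 26); the inverse of 19 mod 26 is 11. Treating letters as 0–25, the rule is x ↦ 19x + 18 (mod 26).
Decoding tozsdx: t(19)→11·(19−18)≡11=l; o(14)→11·(14−18)≡8=i; z(25)→11·(25−18)≡25=z; s(18)→11·(18−18)≡0=a; d(3)→11·(3−18)≡17=r; x(23)→11·(23−18)≡3=d (all mod 26).

lizard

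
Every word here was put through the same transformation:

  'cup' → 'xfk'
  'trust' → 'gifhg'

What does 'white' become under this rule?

dsrgv

This is the alphabet-reversal cipher (Atbash): a becomes z, b becomes y, etc.
For white: w↔d, h↔s, i↔r, t↔g, e↔v.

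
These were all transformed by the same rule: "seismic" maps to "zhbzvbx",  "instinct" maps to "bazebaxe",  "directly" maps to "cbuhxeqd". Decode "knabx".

This is an affine cipher: with a=0,…,z=25, each position x becomes (5x+13) mod 26.
Undoing it on knabx: k(10)→21·(10−13)≡15=p; n(13)→21·(13−13)≡0=a; a(0)→21·(0−13)≡13=n; b(1)→21·(1−13)≡8=i; x(23)→21·(23−13)≡2=c (all mod 26).

panic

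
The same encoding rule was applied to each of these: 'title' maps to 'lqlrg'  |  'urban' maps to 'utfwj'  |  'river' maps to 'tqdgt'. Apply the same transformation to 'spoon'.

t(19)→l(11) and i(8)→q(16) fit y≡9x+22 (mod 26); the inverse of 9 mod 26 is 3. Treating letters as 0–25, the rule is x ↦ 9x + 22 (mod 26).
Applying it to spoon: s(18)→9·18+22≡2=c; p(15)→9·15+22≡1=b; o(14)→9·14+22≡18=s; o(14)→9·14+22≡18=s; n(13)→9·13+22≡9=j (all mod 26).

cbssj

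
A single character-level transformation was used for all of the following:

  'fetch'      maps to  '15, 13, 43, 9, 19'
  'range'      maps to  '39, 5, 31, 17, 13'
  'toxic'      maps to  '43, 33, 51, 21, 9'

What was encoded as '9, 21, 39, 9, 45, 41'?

f(#6)→15 and e(#5)→13: differences scale by 2, so n = 2·pos + 3. With a=1..z=26, the number is 2·pos + 3.
Decoding 9, 21, 39, 9, 45, 41: 9→(9−3)÷2=3=c, 21→(21−3)÷2=9=i, 39→(39−3)÷2=18=r, 9→(9−3)÷2=3=c, 45→(45−3)÷2=21=u, 41→(41−3)÷2=19=s.

circus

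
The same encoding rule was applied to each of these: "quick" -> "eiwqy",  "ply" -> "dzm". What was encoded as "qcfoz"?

This is a Caesar cipher with shift 14.
Undoing it on qcfoz: q−14=c, c−14=o, f−14=r, o−14=a, z−14=l.

coral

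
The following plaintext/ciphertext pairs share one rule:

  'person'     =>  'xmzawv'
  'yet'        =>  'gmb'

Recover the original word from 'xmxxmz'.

pepper

Compare letters: p→x is +8, e→m is +8, r→z is +8 — a constant shift. This is a Caesar cipher with shift 8.
Reversing it on xmxxmz: x−8=p, m−8=e, x−8=p, x−8=p, m−8=e, z−8=r.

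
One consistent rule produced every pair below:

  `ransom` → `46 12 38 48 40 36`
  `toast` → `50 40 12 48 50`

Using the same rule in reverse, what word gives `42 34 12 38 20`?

r(#18)→46 and a(#1)→12: differences scale by 2, so n = 2·pos + 10. The formula is n = 2×(alphabet index, a=1) + 10.
Decoding 42 34 12 38 20: 42→(42−10)÷2=16=p, 34→(34−10)÷2=12=l, 12→(12−10)÷2=1=a, 38→(38−10)÷2=14=n, 20→(20−10)÷2=5=e.

plane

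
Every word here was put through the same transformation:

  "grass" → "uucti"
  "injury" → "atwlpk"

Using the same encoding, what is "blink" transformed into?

The word is reversed, then every letter is shifted forward by 2.
Applying it to blink: reverse → knilb; then shift: k+2=m, n+2=p, i+2=k, l+2=n, b+2=d.

mpknd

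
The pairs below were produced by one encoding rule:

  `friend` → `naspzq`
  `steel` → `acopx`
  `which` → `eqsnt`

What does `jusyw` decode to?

blink

The shift increases by 1 at each position, starting from +8: 8, 9, 10, ….
Undoing it on jusyw: j−8=b, u−9=l, s−10=i, y−11=n, w−12=k.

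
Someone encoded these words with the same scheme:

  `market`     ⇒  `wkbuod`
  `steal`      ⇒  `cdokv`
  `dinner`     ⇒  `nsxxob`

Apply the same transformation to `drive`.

It's a constant shift of +10 (ROT10).
Applying it to drive: d+10=n, r+10=b, i+10=s, v+10=f, e+10=o.

nbsfo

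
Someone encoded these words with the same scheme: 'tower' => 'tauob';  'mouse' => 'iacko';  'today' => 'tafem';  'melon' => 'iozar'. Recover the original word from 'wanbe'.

cobra

t(19)→t(19) and o(14)→a(0) fit y≡9x+4 (mod 26); the inverse of 9 mod 26 is 3. Each letter's alphabet position (a=0..z=25) is mapped through 9·x+4 mod 26 — an affine cipher.
Reversing it on wanbe: w(22)→3·(22−4)≡2=c; a(0)→3·(0−4)≡14=o; n(13)→3·(13−4)≡1=b; b(1)→3·(1−4)≡17=r; e(4)→3·(4−4)≡0=a (all mod 26).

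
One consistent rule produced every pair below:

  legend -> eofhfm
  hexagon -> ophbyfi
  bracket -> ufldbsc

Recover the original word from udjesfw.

The output letters match the input read backwards, each shifted +1: legend reversed is dnegel. The word is reversed, then every letter is shifted forward by 1.
Reversing it on udjesfw: shift back: u−1=t, d−1=c, j−1=i, e−1=d, s−1=r, f−1=e, w−1=v → tcidrev; then reverse → verdict.

verdict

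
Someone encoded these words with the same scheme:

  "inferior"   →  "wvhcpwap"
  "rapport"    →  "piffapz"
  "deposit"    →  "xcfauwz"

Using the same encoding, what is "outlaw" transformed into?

i(8)→w(22) and n(13)→v(21) fit y≡5x+8 (mod 26); the inverse of 5 mod 26 is 21. Treating letters as 0–25, the rule is x ↦ 5x + 8 (mod 26).
For outlaw: o(14)→5·14+8≡0=a; u(20)→5·20+8≡4=e; t(19)→5·19+8≡25=z; l(11)→5·11+8≡11=l; a(0)→5·0+8≡8=i; w(22)→5·22+8≡14=o (all mod 26).

aezlio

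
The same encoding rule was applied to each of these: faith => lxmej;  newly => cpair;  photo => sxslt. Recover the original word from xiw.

set

The output letters match the input read backwards, each shifted +4: faith reversed is htiaf. Two steps: reverse the string, then apply a Caesar shift of +4.
Reversing it on xiw: shift back: x−4=t, i−4=e, w−4=s → tes; then reverse → set.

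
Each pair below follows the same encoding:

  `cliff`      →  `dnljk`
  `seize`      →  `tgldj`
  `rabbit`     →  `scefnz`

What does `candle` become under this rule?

In cliff: c→d is +1, l→n is +2, i→l is +3, f→j is +4 — the shift increases by 1 each position. Each letter shifts forward by (position + 1), i.e. 1, 2, 3, … — the shift grows by one for each successive letter.
Applying it to candle: c+1=d, a+2=c, n+3=q, d+4=h, l+5=q, e+6=k.

dcqhqk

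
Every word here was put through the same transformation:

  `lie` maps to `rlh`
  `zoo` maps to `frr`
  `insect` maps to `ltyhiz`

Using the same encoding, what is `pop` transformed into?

vrv

Vowels shift forward by 3 and consonants shift forward by 6.
For pop: p(cons)+6=v, o(vowel)+3=r, p(cons)+6=v.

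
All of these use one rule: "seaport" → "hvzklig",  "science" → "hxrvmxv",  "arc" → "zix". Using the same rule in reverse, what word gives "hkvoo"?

spell

Each pair mirrors across the alphabet (s↔h, e↔v, a↔z): positions sum to 25. This is the alphabet-reversal cipher (Atbash): a becomes z, b becomes y, etc.
Decoding hkvoo: h↔s, k↔p, v↔e, o↔l, o↔l.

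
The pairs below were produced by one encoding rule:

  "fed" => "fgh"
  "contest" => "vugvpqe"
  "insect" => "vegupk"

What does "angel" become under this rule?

ngipc

The word is reversed, then every letter is shifted forward by 2.
For angel: reverse → legna; then shift: l+2=n, e+2=g, g+2=i, n+2=p, a+2=c.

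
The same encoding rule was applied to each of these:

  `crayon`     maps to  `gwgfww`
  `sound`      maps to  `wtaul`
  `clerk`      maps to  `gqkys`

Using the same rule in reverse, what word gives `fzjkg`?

In crayon: c→g is +4, r→w is +5, a→g is +6, y→f is +7 — the shift increases by 1 each position. Letter i (0-indexed) is shifted by i+4, so successive shifts are 4, 5, 6, ….
Reversing it on fzjkg: f−4=b, z−5=u, j−6=d, k−7=d, g−8=y.

buddy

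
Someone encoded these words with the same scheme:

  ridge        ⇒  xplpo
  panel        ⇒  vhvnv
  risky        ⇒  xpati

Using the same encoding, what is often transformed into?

umbnx

Each letter shifts forward by (position + 6), i.e. 6, 7, 8, … — the shift grows by one for each successive letter.
Applying it to often: o+6=u, f+7=m, t+8=b, e+9=n, n+10=x.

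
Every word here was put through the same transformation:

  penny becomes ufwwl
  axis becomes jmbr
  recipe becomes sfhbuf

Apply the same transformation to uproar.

p(15)→u(20) and e(4)→f(5) fit y≡25x+9 (mod 26); the inverse of 25 mod 26 is 25. Treating letters as 0–25, the rule is x ↦ 25x + 9 (mod 26).
Applying it to uproar: u(20)→25·20+9≡15=p; p(15)→25·15+9≡20=u; r(17)→25·17+9≡18=s; o(14)→25·14+9≡21=v; a(0)→25·0+9≡9=j; r(17)→25·17+9≡18=s (all mod 26).

pusvjs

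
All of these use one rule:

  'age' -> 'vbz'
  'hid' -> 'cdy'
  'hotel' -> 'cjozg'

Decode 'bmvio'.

This is a Caesar cipher with shift 21.
Decoding bmvio: b−21=g, m−21=r, v−21=a, i−21=n, o−21=t.

grant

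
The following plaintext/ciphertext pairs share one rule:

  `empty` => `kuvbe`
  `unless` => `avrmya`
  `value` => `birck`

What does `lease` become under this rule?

Shifts by position in empty: pos 0: e→k (+6), pos 1: m→u (+8), pos 2: p→v (+6), pos 3: t→b (+8) — repeating every 2. It's a Vigenère-style cipher with numeric key [6,8]: position i shifts by key[i mod 2].
For lease: l+6=r, e+8=m, a+6=g, s+8=a, e+6=k.

rmgak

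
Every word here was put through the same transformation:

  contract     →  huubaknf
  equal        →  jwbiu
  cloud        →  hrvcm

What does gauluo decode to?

In contract: c→h is +5, o→u is +6, n→u is +7, t→b is +8 — the shift increases by 1 each position. Each letter shifts forward by (position + 5), i.e. 5, 6, 7, … — the shift grows by one for each successive letter.
Undoing it on gauluo: g−5=b, a−6=u, u−7=n, l−8=d, u−9=l, o−10=e.

bundle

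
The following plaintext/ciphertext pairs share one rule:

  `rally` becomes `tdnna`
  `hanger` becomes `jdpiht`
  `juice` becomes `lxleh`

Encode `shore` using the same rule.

The shift depends on letter class: consonant r→t is +2, but vowel a→d is +3. The rule splits by letter class: vowels +3, consonants +2.
Applying it to shore: s(cons)+2=u, h(cons)+2=j, o(vowel)+3=r, r(cons)+2=t, e(vowel)+3=h.

ujrth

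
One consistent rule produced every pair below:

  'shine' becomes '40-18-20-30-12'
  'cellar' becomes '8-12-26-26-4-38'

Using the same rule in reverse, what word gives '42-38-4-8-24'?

s(#19)→40 and h(#8)→18: differences scale by 2, so n = 2·pos + 2. With a=1..z=26, the number is 2·pos + 2.
Undoing it on 42-38-4-8-24: 42→(42−2)÷2=20=t, 38→(38−2)÷2=18=r, 4→(4−2)÷2=1=a, 8→(8−2)÷2=3=c, 24→(24−2)÷2=11=k.

track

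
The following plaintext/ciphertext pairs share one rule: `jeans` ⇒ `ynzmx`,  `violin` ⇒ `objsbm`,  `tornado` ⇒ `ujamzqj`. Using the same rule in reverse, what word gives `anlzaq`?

Each letter's alphabet position (a=0..z=25) is mapped through 23·x+25 mod 26 — an affine cipher.
Decoding anlzaq: a(0)→17·(0−25)≡17=r; n(13)→17·(13−25)≡4=e; l(11)→17·(11−25)≡22=w; z(25)→17·(25−25)≡0=a; a(0)→17·(0−25)≡17=r; q(16)→17·(16−25)≡3=d (all mod 26).

reward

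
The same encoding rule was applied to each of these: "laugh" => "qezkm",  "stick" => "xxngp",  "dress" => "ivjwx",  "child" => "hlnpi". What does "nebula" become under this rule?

A repeating key of period 2 is used — shifts +5, +4 over and over.
On nebula: n+5=s, e+4=i, b+5=g, u+4=y, l+5=q, a+4=e.

sigyqe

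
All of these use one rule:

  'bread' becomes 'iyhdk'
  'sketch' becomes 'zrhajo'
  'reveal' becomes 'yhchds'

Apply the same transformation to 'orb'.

The shift depends on letter class: consonant b→i is +7, but vowel e→h is +3. Vowels shift forward by 3 and consonants shift forward by 7.
On orb: o(vowel)+3=r, r(cons)+7=y, b(cons)+7=i.

ryi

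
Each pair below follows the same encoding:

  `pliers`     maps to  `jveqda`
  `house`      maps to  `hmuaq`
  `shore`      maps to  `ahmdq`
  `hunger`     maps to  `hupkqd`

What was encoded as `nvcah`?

flash

p(15)→j(9) and l(11)→v(21) fit y≡23x+2 (mod 26); the inverse of 23 mod 26 is 17. Each letter's alphabet position (a=0..z=25) is mapped through 23·x+2 mod 26 — an affine cipher.
Reversing it on nvcah: n(13)→17·(13−2)≡5=f; v(21)→17·(21−2)≡11=l; c(2)→17·(2−2)≡0=a; a(0)→17·(0−2)≡18=s; h(7)→17·(7−2)≡7=h (all mod 26).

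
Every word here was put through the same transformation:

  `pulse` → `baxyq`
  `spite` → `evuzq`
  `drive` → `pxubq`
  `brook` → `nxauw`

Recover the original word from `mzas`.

A repeating key of period 2 is used — shifts +12, +6 over and over.
Undoing it on mzas: m−12=a, z−6=t, a−12=o, s−6=m.

atom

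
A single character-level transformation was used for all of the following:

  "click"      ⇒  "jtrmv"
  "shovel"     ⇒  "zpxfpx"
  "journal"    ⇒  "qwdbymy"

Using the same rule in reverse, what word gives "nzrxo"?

In click: c→j is +7, l→t is +8, i→r is +9, c→m is +10 — the shift increases by 1 each position. The shift increases by 1 at each position, starting from +7: 7, 8, 9, ….
Undoing it on nzrxo: n−7=g, z−8=r, r−9=i, x−10=n, o−11=d.

grind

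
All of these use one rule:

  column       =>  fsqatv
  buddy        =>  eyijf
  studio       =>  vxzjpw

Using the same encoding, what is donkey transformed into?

gssqlg

In column: c→f is +3, o→s is +4, l→q is +5, u→a is +6 — the shift increases by 1 each position. Letter i (0-indexed) is shifted by i+3, so successive shifts are 3, 4, 5, ….
On donkey: d+3=g, o+4=s, n+5=s, k+6=q, e+7=l, y+8=g.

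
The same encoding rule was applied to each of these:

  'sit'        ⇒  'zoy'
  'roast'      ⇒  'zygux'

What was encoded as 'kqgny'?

shake

The output letters match the input read backwards, each shifted +6: sit reversed is tis. Two steps: reverse the string, then apply a Caesar shift of +6.
Reversing it on kqgny: shift back: k−6=e, q−6=k, g−6=a, n−6=h, y−6=s → ekahs; then reverse → shake.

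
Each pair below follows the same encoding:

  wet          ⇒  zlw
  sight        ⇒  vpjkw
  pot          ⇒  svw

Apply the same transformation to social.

The shift depends on letter class: consonant w→z is +3, but vowel e→l is +7. Vowels shift forward by 7 and consonants shift forward by 3.
For social: s(cons)+3=v, o(vowel)+7=v, c(cons)+3=f, i(vowel)+7=p, a(vowel)+7=h, l(cons)+3=o.

vvfpho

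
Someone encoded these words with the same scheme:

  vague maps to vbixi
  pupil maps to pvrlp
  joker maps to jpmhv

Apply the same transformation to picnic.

In vague: v→v is +0, a→b is +1, g→i is +2, u→x is +3 — the shift increases by 1 each position. Each letter shifts forward by its position index (0, 1, 2, …) — the shift grows by one for each successive letter.
On picnic: p+0=p, i+1=j, c+2=e, n+3=q, i+4=m, c+5=h.

pjeqmh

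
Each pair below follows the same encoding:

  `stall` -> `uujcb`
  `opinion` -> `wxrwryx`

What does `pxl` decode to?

cog

The word is reversed, then every letter is shifted forward by 9.
Undoing it on pxl: shift back: p−9=g, x−9=o, l−9=c → goc; then reverse → cog.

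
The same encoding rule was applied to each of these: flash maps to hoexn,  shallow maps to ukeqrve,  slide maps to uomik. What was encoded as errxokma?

In flash: f→h is +2, l→o is +3, a→e is +4, s→x is +5 — the shift increases by 1 each position. The shift increases by 1 at each position, starting from +2: 2, 3, 4, ….
Reversing it on errxokma: e−2=c, r−3=o, r−4=n, x−5=s, o−6=i, k−7=d, m−8=e, a−9=r.

consider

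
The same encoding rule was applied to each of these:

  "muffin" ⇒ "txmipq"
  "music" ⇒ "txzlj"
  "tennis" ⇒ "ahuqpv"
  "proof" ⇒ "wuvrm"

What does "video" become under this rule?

clkhv

Shifts by position in muffin: pos 0: m→t (+7), pos 1: u→x (+3), pos 2: f→m (+7), pos 3: f→i (+3) — repeating every 2. It's a Vigenère-style cipher with numeric key [7,3]: position i shifts by key[i mod 2].
For video: v+7=c, i+3=l, d+7=k, e+3=h, o+7=v.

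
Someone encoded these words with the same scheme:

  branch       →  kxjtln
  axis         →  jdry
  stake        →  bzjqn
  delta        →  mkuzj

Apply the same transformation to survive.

baabrbn

The shifts repeat in a cycle of length 2: positions 0,1,… shift by +9, +6, then the pattern repeats.
Applying it to survive: s+9=b, u+6=a, r+9=a, v+6=b, i+9=r, v+6=b, e+9=n.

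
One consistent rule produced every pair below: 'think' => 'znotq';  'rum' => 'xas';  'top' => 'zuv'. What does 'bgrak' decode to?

value

Compare letters: t→z is +6, h→n is +6, i→o is +6 — a constant shift. It's a constant shift of +6 (ROT6).
Undoing it on bgrak: b−6=v, g−6=a, r−6=l, a−6=u, k−6=e.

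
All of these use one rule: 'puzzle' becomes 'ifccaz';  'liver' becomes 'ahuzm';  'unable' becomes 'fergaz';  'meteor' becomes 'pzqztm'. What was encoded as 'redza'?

angel

p(15)→i(8) and u(20)→f(5) fit y≡15x+17 (mod 26); the inverse of 15 mod 26 is 7. Treating letters as 0–25, the rule is x ↦ 15x + 17 (mod 26).
Decoding redza: r(17)→7·(17−17)≡0=a; e(4)→7·(4−17)≡13=n; d(3)→7·(3−17)≡6=g; z(25)→7·(25−17)≡4=e; a(0)→7·(0−17)≡11=l (all mod 26).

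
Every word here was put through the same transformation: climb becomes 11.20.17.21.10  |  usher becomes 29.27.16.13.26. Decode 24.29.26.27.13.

c is letter #3 and maps to 11: an offset of 8. Letters become their 1-based position plus 8 (so a→9, b→10, …).
Undoing it on 24.29.26.27.13: 24→(24−8)÷1=16=p, 29→(29−8)÷1=21=u, 26→(26−8)÷1=18=r, 27→(27−8)÷1=19=s, 13→(13−8)÷1=5=e.

purse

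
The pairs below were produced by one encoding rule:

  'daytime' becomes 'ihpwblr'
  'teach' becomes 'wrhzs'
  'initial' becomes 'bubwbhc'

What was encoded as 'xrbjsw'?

weight

Treating letters as 0–25, the rule is x ↦ 9x + 7 (mod 26).
Decoding xrbjsw: x(23)→3·(23−7)≡22=w; r(17)→3·(17−7)≡4=e; b(1)→3·(1−7)≡8=i; j(9)→3·(9−7)≡6=g; s(18)→3·(18−7)≡7=h; w(22)→3·(22−7)≡19=t (all mod 26).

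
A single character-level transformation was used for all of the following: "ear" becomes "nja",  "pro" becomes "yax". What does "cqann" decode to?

Compare letters: e→n is +9, a→j is +9, r→a is +9 — a constant shift. Each letter is shifted forward by 9 in the alphabet (a Caesar shift of +9).
Decoding cqann: c−9=t, q−9=h, a−9=r, n−9=e, n−9=e.

three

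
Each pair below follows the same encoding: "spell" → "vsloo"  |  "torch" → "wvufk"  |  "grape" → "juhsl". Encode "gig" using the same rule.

jpj

The shift depends on letter class: consonant s→v is +3, but vowel e→l is +7. The rule splits by letter class: vowels +7, consonants +3.
Applying it to gig: g(cons)+3=j, i(vowel)+7=p, g(cons)+3=j.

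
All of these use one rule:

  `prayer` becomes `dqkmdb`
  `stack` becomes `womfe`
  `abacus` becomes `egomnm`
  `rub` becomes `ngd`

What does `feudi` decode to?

wrist

The output letters match the input read backwards, each shifted +12: prayer reversed is reyarp. The word is reversed, then every letter is shifted forward by 12.
Undoing it on feudi: shift back: f−12=t, e−12=s, u−12=i, d−12=r, i−12=w → tsirw; then reverse → wrist.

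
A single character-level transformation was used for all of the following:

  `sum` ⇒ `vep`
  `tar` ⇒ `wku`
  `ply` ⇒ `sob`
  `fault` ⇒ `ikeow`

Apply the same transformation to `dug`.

gej

The shift depends on letter class: consonant s→v is +3, but vowel u→e is +10. Vowels shift forward by 10 and consonants shift forward by 3.
On dug: d(cons)+3=g, u(vowel)+10=e, g(cons)+3=j.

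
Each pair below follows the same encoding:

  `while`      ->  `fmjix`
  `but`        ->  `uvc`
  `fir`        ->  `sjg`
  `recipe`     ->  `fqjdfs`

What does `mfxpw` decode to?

vowel

The output letters match the input read backwards, each shifted +1: while reversed is elihw. Read the word backwards and shift each letter +1.
Decoding mfxpw: shift back: m−1=l, f−1=e, x−1=w, p−1=o, w−1=v → lewov; then reverse → vowel.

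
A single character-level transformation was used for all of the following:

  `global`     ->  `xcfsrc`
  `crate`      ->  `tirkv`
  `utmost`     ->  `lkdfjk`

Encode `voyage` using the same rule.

Compare letters: g→x is +17, l→c is +17, o→f is +17 — a constant shift. Every letter moves 17 places later in the alphabet, wrapping around z→a.
On voyage: v+17=m, o+17=f, y+17=p, a+17=r, g+17=x, e+17=v.

mfprxv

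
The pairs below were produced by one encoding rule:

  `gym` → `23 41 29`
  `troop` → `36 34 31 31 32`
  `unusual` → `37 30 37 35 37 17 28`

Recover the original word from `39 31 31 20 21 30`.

Each letter is replaced by its alphabet position (a=1..z=26) + 16.
Undoing it on 39 31 31 20 21 30: 39→(39−16)÷1=23=w, 31→(31−16)÷1=15=o, 31→(31−16)÷1=15=o, 20→(20−16)÷1=4=d, 21→(21−16)÷1=5=e, 30→(30−16)÷1=14=n.

wooden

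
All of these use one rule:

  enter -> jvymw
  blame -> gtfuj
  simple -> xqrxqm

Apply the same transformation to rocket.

Shifts by position in enter: pos 0: e→j (+5), pos 1: n→v (+8), pos 2: t→y (+5), pos 3: e→m (+8) — repeating every 2. A repeating key of period 2 is used — shifts +5, +8 over and over.
Applying it to rocket: r+5=w, o+8=w, c+5=h, k+8=s, e+5=j, t+8=b.

wwhsjb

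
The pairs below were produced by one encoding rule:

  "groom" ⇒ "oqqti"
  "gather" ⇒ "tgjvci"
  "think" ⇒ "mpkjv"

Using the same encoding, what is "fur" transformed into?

twh

The word is reversed, then every letter is shifted forward by 2.
Applying it to fur: reverse → ruf; then shift: r+2=t, u+2=w, f+2=h.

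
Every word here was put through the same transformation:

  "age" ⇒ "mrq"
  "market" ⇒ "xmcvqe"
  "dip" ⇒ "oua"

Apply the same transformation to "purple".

The shift depends on letter class: consonant g→r is +11, but vowel a→m is +12. The rule splits by letter class: vowels +12, consonants +11.
On purple: p(cons)+11=a, u(vowel)+12=g, r(cons)+11=c, p(cons)+11=a, l(cons)+11=w, e(vowel)+12=q.

agcawq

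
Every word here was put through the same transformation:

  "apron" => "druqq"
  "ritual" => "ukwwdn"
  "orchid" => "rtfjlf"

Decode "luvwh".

Shifts by position in apron: pos 0: a→d (+3), pos 1: p→r (+2), pos 2: r→u (+3), pos 3: o→q (+2) — repeating every 2. A repeating key of period 2 is used — shifts +3, +2 over and over.
Reversing it on luvwh: l−3=i, u−2=s, v−3=s, w−2=u, h−3=e.

issue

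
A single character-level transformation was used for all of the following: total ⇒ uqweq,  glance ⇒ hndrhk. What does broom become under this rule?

Letter i (0-indexed) is shifted by i+1, so successive shifts are 1, 2, 3, ….
For broom: b+1=c, r+2=t, o+3=r, o+4=s, m+5=r.

ctrsr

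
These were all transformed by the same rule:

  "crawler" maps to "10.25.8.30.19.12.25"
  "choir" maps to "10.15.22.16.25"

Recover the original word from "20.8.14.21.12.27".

magnet

c is letter #3 and maps to 10: an offset of 7. Each letter is replaced by its alphabet position (a=1..z=26) + 7.
Undoing it on 20.8.14.21.12.27: 20→(20−7)÷1=13=m, 8→(8−7)÷1=1=a, 14→(14−7)÷1=7=g, 21→(21−7)÷1=14=n, 12→(12−7)÷1=5=e, 27→(27−7)÷1=20=t.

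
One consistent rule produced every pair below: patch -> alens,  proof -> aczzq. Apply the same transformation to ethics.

pestnd

Compare letters: p→a is +11, a→l is +11, t→e is +11 — a constant shift. This is a Caesar cipher with shift 11.
On ethics: e+11=p, t+11=e, h+11=s, i+11=t, c+11=n, s+11=d.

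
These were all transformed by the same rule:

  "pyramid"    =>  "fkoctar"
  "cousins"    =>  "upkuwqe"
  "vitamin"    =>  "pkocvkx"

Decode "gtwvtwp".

The output letters match the input read backwards, each shifted +2: pyramid reversed is dimaryp. The word is reversed, then every letter is shifted forward by 2.
Undoing it on gtwvtwp: shift back: g−2=e, t−2=r, w−2=u, v−2=t, t−2=r, w−2=u, p−2=n → erutrun; then reverse → nurture.

nurture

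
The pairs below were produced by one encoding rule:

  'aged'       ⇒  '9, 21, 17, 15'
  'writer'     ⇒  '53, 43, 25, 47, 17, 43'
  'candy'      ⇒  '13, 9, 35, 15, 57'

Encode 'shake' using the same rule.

a(#1)→9 and g(#7)→21: differences scale by 2, so n = 2·pos + 7. The formula is n = 2×(alphabet index, a=1) + 7.
For shake: s=19→45, h=8→23, a=1→9, k=11→29, e=5→17.

45, 23, 9, 29, 17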